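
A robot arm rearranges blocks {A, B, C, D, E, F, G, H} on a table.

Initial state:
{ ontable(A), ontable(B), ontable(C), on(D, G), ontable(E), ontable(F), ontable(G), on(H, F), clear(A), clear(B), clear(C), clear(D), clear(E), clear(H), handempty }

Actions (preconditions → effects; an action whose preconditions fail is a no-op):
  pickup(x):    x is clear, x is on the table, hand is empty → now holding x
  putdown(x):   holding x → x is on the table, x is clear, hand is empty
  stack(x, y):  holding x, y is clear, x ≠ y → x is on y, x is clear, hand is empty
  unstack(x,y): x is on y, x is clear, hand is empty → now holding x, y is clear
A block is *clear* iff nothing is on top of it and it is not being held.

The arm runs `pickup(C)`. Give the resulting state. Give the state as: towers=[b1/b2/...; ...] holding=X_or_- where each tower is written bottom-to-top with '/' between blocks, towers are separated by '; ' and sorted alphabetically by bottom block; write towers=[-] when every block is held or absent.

before: towers=[A; B; C; E; F/H; G/D] holding=-
pre[pickup(C)]: clear(C) ok, ontable(C) ok, handempty ok
all met → apply pickup(C)
after:  towers=[A; B; E; F/H; G/D] holding=C

towers=[A; B; E; F/H; G/D] holding=C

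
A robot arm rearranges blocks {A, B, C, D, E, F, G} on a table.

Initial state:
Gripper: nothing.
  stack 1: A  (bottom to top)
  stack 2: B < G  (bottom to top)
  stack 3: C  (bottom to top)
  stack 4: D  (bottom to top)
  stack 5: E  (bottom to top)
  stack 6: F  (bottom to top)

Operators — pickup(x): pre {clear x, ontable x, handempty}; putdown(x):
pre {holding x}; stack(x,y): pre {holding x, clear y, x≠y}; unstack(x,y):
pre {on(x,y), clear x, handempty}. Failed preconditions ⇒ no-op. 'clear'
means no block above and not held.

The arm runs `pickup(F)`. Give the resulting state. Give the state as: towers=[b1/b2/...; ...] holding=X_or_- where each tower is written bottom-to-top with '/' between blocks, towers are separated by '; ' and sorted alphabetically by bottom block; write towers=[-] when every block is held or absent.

towers=[A; B/G; C; D; E] holding=F

before: towers=[A; B/G; C; D; E; F] holding=-
pre[pickup(F)]: clear(F) yes, ontable(F) yes, handempty yes
all met → apply pickup(F)
after:  towers=[A; B/G; C; D; E] holding=F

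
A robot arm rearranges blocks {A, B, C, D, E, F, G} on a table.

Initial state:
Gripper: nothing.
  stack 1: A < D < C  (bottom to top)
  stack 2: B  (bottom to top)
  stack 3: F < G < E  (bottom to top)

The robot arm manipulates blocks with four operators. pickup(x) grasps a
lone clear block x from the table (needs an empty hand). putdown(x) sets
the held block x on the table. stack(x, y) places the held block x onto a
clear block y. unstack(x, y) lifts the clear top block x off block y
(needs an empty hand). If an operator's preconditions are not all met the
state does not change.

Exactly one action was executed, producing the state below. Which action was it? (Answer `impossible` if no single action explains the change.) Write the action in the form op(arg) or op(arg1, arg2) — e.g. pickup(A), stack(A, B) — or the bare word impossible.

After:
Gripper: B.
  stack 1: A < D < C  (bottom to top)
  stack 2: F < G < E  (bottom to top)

pickup(B)

target: towers=[A/D/C; F/G/E] holding=B
         pickup(B) → towers=[A/D/C; F/G/E] holding=B  ← match
     unstack(E, G) → towers=[A/D/C; B; F/G] holding=E
     unstack(C, D) → towers=[A/D; B; F/G/E] holding=C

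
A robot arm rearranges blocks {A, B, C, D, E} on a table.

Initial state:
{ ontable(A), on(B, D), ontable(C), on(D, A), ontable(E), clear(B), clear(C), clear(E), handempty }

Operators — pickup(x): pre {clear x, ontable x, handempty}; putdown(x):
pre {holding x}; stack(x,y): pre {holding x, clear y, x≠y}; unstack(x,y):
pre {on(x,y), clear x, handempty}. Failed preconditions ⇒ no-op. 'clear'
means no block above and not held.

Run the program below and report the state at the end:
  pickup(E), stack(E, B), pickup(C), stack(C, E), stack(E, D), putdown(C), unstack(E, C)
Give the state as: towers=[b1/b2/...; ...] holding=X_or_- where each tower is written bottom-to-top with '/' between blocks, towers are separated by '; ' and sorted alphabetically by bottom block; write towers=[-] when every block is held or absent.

step 1 (pickup(E)): towers=[A/D/B; C] holding=E
step 2 (stack(E, B)): towers=[A/D/B/E; C] holding=-
step 3 (pickup(C)): towers=[A/D/B/E] holding=C
step 4 (stack(C, E)): towers=[A/D/B/E/C] holding=-
step 5 (stack(E, D)) [no-op]: towers=[A/D/B/E/C] holding=-
step 6 (putdown(C)) [no-op]: towers=[A/D/B/E/C] holding=-
step 7 (unstack(E, C)) [no-op]: towers=[A/D/B/E/C] holding=-

towers=[A/D/B/E/C] holding=-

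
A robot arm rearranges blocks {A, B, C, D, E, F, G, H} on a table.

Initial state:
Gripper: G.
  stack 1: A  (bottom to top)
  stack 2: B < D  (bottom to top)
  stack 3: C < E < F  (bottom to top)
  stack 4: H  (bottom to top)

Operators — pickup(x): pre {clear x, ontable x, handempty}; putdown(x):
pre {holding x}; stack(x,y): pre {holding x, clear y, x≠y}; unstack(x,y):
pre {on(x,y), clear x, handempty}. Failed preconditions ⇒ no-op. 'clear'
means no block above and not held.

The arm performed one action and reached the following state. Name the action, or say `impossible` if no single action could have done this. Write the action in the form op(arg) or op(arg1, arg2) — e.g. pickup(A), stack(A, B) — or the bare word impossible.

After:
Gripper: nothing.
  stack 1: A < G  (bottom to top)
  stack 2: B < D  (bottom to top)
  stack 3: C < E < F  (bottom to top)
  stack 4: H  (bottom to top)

stack(G, A)

target: towers=[A/G; B/D; C/E/F; H] holding=-
        putdown(G) → towers=[A; B/D; C/E/F; G; H] holding=-
       stack(G, A) → towers=[A/G; B/D; C/E/F; H] holding=-  ← match
       stack(G, H) → towers=[A; B/D; C/E/F; H/G] holding=-
       stack(G, F) → towers=[A; B/D; C/E/F/G; H] holding=-
       stack(G, D) → towers=[A; B/D/G; C/E/F; H] holding=-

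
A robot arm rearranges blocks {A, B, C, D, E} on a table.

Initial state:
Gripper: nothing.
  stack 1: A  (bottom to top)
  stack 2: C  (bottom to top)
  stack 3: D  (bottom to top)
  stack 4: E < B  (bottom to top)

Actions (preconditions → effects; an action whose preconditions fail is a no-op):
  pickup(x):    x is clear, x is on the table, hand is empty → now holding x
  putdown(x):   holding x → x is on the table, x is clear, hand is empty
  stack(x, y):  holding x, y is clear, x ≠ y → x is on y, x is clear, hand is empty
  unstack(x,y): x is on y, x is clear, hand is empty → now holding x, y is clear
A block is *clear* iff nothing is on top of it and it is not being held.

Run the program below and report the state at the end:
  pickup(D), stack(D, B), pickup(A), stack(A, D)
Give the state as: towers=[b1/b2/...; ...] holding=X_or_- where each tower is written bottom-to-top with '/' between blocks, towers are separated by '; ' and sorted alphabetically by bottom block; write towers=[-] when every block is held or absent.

towers=[C; E/B/D/A] holding=-

step 1 (pickup(D)): towers=[A; C; E/B] holding=D
step 2 (stack(D, B)): towers=[A; C; E/B/D] holding=-
step 3 (pickup(A)): towers=[C; E/B/D] holding=A
step 4 (stack(A, D)): towers=[C; E/B/D/A] holding=-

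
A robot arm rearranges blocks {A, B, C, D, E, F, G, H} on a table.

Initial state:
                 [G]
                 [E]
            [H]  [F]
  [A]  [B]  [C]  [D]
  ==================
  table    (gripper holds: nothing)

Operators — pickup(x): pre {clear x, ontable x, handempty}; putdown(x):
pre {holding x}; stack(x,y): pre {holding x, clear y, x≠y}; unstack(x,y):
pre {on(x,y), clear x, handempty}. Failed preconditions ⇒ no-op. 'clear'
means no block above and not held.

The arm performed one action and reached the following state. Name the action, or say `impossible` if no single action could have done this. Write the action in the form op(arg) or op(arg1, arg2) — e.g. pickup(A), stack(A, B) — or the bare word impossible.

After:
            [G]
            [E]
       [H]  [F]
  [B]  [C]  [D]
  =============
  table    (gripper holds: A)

target: towers=[B; C/H; D/F/E/G] holding=A
     unstack(G, E) → towers=[A; B; C/H; D/F/E] holding=G
         pickup(A) → towers=[B; C/H; D/F/E/G] holding=A  ← match
     unstack(H, C) → towers=[A; B; C; D/F/E/G] holding=H
         pickup(B) → towers=[A; C/H; D/F/E/G] holding=B

pickup(A)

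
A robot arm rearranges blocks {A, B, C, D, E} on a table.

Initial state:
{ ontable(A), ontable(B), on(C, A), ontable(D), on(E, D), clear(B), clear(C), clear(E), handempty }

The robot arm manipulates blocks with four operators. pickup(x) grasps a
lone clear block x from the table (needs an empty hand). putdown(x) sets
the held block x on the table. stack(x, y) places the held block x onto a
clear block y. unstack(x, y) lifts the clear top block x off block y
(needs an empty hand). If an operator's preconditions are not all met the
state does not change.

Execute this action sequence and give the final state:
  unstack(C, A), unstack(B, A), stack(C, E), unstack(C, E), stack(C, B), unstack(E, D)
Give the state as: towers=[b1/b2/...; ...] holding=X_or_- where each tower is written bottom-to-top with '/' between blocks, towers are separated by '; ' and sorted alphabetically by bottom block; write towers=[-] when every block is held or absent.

step 1 (unstack(C, A)): towers=[A; B; D/E] holding=C
step 2 (unstack(B, A)) [no-op]: towers=[A; B; D/E] holding=C
step 3 (stack(C, E)): towers=[A; B; D/E/C] holding=-
step 4 (unstack(C, E)): towers=[A; B; D/E] holding=C
step 5 (stack(C, B)): towers=[A; B/C; D/E] holding=-
step 6 (unstack(E, D)): towers=[A; B/C; D] holding=E

towers=[A; B/C; D] holding=E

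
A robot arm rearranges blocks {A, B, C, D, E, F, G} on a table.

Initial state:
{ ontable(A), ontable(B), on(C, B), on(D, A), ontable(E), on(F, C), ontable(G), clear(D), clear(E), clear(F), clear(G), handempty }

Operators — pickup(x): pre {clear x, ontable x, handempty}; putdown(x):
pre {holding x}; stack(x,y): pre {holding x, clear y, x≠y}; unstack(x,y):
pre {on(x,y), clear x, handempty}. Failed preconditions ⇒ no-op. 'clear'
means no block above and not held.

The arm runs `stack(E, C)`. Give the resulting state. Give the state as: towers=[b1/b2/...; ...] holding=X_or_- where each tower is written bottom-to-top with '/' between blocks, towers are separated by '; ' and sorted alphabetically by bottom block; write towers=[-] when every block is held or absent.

towers=[A/D; B/C/F; E; G] holding=-

before: towers=[A/D; B/C/F; E; G] holding=-
pre[stack(E, C)]: holding(E) ✗, clear(C) ✗, E≠C ✓
holding(E), clear(C) unmet → stack(E, C) is a no-op
after:  towers=[A/D; B/C/F; E; G] holding=-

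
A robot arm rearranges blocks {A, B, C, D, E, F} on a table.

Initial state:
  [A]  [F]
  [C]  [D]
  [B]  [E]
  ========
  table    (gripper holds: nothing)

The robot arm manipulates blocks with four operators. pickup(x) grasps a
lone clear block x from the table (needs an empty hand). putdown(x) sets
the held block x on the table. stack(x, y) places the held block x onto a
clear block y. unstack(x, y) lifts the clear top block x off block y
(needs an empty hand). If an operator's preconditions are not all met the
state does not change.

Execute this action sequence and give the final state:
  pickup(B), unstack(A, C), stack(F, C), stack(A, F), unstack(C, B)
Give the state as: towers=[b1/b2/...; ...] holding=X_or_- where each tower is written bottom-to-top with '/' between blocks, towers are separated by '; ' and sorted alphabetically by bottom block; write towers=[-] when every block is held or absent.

step 1 (pickup(B)) [no-op]: towers=[B/C/A; E/D/F] holding=-
step 2 (unstack(A, C)): towers=[B/C; E/D/F] holding=A
step 3 (stack(F, C)) [no-op]: towers=[B/C; E/D/F] holding=A
step 4 (stack(A, F)): towers=[B/C; E/D/F/A] holding=-
step 5 (unstack(C, B)): towers=[B; E/D/F/A] holding=C

towers=[B; E/D/F/A] holding=C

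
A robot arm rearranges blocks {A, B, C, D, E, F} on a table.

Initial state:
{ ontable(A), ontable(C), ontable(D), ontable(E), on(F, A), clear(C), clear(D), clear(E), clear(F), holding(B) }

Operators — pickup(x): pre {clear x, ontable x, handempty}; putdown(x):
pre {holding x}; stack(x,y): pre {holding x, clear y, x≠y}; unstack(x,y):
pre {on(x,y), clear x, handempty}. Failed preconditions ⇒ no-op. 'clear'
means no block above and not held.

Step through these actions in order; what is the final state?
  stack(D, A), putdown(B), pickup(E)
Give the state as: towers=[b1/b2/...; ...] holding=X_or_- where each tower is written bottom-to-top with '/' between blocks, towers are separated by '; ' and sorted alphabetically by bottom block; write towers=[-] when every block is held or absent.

towers=[A/F; B; C; D] holding=E

step 1 (stack(D, A)) [no-op]: towers=[A/F; C; D; E] holding=B
step 2 (putdown(B)): towers=[A/F; B; C; D; E] holding=-
step 3 (pickup(E)): towers=[A/F; B; C; D] holding=E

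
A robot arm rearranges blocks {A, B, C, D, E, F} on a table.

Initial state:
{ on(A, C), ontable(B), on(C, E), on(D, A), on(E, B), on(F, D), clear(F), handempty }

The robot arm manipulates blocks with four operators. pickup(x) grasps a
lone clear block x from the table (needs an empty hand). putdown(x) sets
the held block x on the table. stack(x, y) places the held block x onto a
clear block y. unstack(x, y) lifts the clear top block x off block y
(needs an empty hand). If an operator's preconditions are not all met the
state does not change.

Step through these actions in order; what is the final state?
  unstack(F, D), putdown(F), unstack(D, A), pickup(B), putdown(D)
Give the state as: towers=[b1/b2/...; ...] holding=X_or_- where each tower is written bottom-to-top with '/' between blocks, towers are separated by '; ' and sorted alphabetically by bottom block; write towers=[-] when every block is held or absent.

step 1 (unstack(F, D)): towers=[B/E/C/A/D] holding=F
step 2 (putdown(F)): towers=[B/E/C/A/D; F] holding=-
step 3 (unstack(D, A)): towers=[B/E/C/A; F] holding=D
step 4 (pickup(B)) [no-op]: towers=[B/E/C/A; F] holding=D
step 5 (putdown(D)): towers=[B/E/C/A; D; F] holding=-

towers=[B/E/C/A; D; F] holding=-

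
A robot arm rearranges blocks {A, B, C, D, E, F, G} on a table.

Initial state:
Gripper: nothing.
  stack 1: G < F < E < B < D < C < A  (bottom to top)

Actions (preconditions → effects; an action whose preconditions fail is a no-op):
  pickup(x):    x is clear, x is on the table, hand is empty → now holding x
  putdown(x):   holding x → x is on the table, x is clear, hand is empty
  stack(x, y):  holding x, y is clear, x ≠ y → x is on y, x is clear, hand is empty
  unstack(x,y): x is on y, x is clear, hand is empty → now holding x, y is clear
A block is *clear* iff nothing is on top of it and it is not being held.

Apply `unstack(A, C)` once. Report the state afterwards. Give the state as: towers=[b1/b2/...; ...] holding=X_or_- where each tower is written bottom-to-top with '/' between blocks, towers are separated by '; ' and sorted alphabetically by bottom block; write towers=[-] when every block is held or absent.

towers=[G/F/E/B/D/C] holding=A

before: towers=[G/F/E/B/D/C/A] holding=-
pre[unstack(A, C)]: on(A,C) yes, clear(A) yes, handempty yes
all met → apply unstack(A, C)
after:  towers=[G/F/E/B/D/C] holding=A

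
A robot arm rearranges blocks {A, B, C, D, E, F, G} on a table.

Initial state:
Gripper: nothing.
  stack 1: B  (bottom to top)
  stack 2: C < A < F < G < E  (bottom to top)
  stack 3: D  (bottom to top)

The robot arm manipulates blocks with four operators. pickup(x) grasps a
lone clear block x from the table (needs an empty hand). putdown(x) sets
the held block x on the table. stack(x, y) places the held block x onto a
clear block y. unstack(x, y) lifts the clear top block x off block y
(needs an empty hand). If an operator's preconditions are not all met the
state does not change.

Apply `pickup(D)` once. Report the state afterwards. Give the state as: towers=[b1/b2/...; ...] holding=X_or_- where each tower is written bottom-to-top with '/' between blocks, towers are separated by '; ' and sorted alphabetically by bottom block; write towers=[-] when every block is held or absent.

towers=[B; C/A/F/G/E] holding=D

before: towers=[B; C/A/F/G/E; D] holding=-
pre[pickup(D)]: clear(D) ok, ontable(D) ok, handempty ok
all met → apply pickup(D)
after:  towers=[B; C/A/F/G/E] holding=D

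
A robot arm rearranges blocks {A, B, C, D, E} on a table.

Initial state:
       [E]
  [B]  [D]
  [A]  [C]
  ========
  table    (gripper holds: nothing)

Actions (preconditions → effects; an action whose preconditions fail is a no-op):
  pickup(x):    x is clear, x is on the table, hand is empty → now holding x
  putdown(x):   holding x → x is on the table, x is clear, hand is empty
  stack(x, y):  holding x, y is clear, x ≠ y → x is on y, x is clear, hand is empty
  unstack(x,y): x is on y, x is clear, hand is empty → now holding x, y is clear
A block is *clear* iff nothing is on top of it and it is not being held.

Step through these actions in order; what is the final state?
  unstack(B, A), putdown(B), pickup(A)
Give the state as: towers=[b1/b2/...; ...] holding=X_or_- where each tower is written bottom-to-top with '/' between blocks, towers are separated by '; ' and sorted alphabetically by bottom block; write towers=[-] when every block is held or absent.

step 1 (unstack(B, A)): towers=[A; C/D/E] holding=B
step 2 (putdown(B)): towers=[A; B; C/D/E] holding=-
step 3 (pickup(A)): towers=[B; C/D/E] holding=A

towers=[B; C/D/E] holding=A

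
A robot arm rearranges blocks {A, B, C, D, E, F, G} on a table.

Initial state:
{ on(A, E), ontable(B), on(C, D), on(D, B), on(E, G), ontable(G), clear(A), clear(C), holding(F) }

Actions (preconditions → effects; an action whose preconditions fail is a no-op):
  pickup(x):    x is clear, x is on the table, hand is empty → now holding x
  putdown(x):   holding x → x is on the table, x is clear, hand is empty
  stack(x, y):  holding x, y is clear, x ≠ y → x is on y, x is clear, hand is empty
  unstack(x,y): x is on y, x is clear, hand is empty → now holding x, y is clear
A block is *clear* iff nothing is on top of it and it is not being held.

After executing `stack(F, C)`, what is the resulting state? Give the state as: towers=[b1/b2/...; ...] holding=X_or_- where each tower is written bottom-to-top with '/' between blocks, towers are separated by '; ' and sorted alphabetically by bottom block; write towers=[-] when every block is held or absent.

before: towers=[B/D/C; G/E/A] holding=F
pre[stack(F, C)]: holding(F) yes, clear(C) yes, F≠C yes
all met → apply stack(F, C)
after:  towers=[B/D/C/F; G/E/A] holding=-

towers=[B/D/C/F; G/E/A] holding=-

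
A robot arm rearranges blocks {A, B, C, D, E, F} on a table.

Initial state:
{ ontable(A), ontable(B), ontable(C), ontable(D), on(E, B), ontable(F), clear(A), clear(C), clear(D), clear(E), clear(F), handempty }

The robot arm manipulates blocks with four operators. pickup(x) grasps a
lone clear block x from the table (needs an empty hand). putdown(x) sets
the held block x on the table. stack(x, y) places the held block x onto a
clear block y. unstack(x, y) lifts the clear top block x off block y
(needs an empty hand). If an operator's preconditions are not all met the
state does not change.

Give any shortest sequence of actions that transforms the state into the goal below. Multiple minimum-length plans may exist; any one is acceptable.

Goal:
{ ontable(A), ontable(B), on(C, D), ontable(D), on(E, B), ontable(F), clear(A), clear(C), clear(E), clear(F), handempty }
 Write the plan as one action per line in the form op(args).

pickup(C)
stack(C, D)

step 1 (pickup(C)): towers=[A; B/E; D; F] holding=C
step 2 (stack(C, D)): towers=[A; B/E; D/C; F] holding=-
goal check: towers=[A; B/E; D/C; F] holding=- — reached (length 2, optimal by BFS)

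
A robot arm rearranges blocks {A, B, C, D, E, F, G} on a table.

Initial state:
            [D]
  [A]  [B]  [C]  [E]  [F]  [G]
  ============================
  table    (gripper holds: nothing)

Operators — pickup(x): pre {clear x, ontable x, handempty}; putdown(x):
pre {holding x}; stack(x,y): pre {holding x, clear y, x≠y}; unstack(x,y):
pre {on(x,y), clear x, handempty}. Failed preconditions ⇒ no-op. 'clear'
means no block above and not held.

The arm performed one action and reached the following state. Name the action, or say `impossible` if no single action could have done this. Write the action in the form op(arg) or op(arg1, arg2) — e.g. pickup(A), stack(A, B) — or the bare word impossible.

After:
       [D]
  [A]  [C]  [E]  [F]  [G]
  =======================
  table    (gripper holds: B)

target: towers=[A; C/D; E; F; G] holding=B
         pickup(B) → towers=[A; C/D; E; F; G] holding=B  ← match
         pickup(F) → towers=[A; B; C/D; E; G] holding=F
         pickup(G) → towers=[A; B; C/D; E; F] holding=G
     unstack(D, C) → towers=[A; B; C; E; F; G] holding=D
         pickup(A) → towers=[B; C/D; E; F; G] holding=A
         pickup(E) → towers=[A; B; C/D; F; G] holding=E

pickup(B)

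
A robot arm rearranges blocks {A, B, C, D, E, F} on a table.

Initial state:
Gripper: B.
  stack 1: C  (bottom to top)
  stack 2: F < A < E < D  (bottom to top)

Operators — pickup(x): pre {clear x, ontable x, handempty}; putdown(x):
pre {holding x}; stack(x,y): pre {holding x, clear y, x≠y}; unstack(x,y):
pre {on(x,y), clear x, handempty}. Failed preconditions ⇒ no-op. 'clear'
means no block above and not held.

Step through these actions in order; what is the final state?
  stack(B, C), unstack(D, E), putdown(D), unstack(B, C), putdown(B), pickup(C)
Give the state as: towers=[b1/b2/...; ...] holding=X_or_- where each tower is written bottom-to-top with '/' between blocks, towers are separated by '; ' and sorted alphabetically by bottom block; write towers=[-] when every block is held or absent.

step 1 (stack(B, C)): towers=[C/B; F/A/E/D] holding=-
step 2 (unstack(D, E)): towers=[C/B; F/A/E] holding=D
step 3 (putdown(D)): towers=[C/B; D; F/A/E] holding=-
step 4 (unstack(B, C)): towers=[C; D; F/A/E] holding=B
step 5 (putdown(B)): towers=[B; C; D; F/A/E] holding=-
step 6 (pickup(C)): towers=[B; D; F/A/E] holding=C

towers=[B; D; F/A/E] holding=C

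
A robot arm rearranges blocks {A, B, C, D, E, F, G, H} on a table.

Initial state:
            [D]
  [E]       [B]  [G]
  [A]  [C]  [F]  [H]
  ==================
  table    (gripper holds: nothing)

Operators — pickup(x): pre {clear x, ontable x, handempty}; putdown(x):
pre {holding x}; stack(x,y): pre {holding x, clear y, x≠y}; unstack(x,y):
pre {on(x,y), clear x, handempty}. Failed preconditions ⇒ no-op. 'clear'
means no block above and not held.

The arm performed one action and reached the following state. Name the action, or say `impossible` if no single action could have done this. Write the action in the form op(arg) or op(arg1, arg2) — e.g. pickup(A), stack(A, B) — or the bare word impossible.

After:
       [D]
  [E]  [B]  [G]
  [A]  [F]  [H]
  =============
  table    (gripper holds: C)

pickup(C)

target: towers=[A/E; F/B/D; H/G] holding=C
     unstack(G, H) → towers=[A/E; C; F/B/D; H] holding=G
     unstack(E, A) → towers=[A; C; F/B/D; H/G] holding=E
     unstack(D, B) → towers=[A/E; C; F/B; H/G] holding=D
         pickup(C) → towers=[A/E; F/B/D; H/G] holding=C  ← match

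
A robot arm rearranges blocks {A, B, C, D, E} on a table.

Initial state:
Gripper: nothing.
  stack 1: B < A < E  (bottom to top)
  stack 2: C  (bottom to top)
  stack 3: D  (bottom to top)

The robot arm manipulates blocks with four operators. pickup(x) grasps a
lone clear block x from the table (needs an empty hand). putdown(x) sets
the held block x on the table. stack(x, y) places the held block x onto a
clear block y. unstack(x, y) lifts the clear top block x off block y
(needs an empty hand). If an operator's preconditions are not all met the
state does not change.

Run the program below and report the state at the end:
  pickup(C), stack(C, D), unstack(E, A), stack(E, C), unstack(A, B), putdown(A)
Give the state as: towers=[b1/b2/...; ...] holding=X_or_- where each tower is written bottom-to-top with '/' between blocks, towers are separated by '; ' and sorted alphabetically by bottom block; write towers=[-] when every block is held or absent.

step 1 (pickup(C)): towers=[B/A/E; D] holding=C
step 2 (stack(C, D)): towers=[B/A/E; D/C] holding=-
step 3 (unstack(E, A)): towers=[B/A; D/C] holding=E
step 4 (stack(E, C)): towers=[B/A; D/C/E] holding=-
step 5 (unstack(A, B)): towers=[B; D/C/E] holding=A
step 6 (putdown(A)): towers=[A; B; D/C/E] holding=-

towers=[A; B; D/C/E] holding=-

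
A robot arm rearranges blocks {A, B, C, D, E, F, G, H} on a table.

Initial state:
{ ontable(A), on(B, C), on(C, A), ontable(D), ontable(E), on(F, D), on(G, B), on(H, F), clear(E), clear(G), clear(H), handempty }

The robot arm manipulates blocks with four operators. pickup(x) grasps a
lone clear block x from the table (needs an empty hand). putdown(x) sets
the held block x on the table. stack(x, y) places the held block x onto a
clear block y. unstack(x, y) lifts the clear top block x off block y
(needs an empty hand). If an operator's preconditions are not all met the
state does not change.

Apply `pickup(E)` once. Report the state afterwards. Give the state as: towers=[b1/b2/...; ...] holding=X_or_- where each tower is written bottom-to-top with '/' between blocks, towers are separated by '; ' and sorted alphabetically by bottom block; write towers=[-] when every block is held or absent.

before: towers=[A/C/B/G; D/F/H; E] holding=-
pre[pickup(E)]: clear(E) ok, ontable(E) ok, handempty ok
all met → apply pickup(E)
after:  towers=[A/C/B/G; D/F/H] holding=E

towers=[A/C/B/G; D/F/H] holding=E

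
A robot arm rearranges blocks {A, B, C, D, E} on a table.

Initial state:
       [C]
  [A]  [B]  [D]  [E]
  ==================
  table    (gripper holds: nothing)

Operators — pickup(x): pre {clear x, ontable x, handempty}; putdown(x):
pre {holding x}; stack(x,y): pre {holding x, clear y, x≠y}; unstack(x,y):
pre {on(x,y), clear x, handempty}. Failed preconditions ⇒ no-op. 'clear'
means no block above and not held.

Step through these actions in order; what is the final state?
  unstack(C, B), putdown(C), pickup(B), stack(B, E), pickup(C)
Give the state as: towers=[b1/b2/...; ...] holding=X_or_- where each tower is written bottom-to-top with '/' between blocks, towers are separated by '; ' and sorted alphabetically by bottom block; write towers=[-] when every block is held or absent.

step 1 (unstack(C, B)): towers=[A; B; D; E] holding=C
step 2 (putdown(C)): towers=[A; B; C; D; E] holding=-
step 3 (pickup(B)): towers=[A; C; D; E] holding=B
step 4 (stack(B, E)): towers=[A; C; D; E/B] holding=-
step 5 (pickup(C)): towers=[A; D; E/B] holding=C

towers=[A; D; E/B] holding=C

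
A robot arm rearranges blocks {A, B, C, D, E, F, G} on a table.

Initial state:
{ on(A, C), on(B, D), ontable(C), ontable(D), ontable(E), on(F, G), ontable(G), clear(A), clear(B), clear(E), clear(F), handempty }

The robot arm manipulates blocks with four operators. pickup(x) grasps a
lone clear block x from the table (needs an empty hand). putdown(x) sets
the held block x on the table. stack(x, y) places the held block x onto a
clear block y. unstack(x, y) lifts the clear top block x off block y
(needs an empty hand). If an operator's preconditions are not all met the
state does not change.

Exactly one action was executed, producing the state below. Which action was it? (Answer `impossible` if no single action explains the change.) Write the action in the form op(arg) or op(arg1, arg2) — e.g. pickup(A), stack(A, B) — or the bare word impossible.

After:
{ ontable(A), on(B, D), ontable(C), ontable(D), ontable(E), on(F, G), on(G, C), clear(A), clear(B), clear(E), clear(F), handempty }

target: towers=[A; C/G/F; D/B; E] holding=-
     unstack(B, D) → towers=[C/A; D; E; G/F] holding=B
     unstack(F, G) → towers=[C/A; D/B; E; G] holding=F
     unstack(A, C) → towers=[C; D/B; E; G/F] holding=A
         pickup(E) → towers=[C/A; D/B; G/F] holding=E
none of the 4 applicable actions match → impossible

impossible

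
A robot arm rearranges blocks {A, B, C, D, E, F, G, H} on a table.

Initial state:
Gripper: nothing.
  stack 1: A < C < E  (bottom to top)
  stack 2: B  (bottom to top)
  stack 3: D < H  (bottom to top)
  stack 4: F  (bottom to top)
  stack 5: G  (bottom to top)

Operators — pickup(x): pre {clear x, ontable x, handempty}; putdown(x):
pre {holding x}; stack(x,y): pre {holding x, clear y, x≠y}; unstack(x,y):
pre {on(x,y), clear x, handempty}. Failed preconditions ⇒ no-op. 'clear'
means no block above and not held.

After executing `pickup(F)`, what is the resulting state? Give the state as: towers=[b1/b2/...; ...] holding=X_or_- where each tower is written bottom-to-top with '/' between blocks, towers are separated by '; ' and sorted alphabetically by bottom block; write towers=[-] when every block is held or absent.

before: towers=[A/C/E; B; D/H; F; G] holding=-
pre[pickup(F)]: clear(F) ok, ontable(F) ok, handempty ok
all met → apply pickup(F)
after:  towers=[A/C/E; B; D/H; G] holding=F

towers=[A/C/E; B; D/H; G] holding=F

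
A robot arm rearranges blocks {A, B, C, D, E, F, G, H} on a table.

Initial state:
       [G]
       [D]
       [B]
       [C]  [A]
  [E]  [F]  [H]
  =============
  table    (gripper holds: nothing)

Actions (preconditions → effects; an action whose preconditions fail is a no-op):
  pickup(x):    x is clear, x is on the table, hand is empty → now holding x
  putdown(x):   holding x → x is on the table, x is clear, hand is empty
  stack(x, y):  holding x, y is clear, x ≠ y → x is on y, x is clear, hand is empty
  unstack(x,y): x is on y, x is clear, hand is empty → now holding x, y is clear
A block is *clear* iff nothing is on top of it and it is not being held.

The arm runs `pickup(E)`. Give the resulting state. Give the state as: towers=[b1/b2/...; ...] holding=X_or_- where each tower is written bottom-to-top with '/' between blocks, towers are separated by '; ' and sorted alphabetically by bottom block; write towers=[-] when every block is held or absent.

towers=[F/C/B/D/G; H/A] holding=E

before: towers=[E; F/C/B/D/G; H/A] holding=-
pre[pickup(E)]: clear(E) yes, ontable(E) yes, handempty yes
all met → apply pickup(E)
after:  towers=[F/C/B/D/G; H/A] holding=E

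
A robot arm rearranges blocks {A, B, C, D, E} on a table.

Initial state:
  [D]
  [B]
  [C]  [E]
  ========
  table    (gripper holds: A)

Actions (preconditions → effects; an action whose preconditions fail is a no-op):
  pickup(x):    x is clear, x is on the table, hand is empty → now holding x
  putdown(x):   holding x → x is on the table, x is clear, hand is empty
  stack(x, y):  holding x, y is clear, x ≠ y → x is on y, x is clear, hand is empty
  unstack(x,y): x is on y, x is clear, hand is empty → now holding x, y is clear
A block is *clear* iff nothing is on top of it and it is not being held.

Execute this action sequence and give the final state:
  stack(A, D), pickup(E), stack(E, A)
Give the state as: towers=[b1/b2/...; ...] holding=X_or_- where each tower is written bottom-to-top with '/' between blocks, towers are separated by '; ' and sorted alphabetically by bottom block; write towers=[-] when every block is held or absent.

step 1 (stack(A, D)): towers=[C/B/D/A; E] holding=-
step 2 (pickup(E)): towers=[C/B/D/A] holding=E
step 3 (stack(E, A)): towers=[C/B/D/A/E] holding=-

towers=[C/B/D/A/E] holding=-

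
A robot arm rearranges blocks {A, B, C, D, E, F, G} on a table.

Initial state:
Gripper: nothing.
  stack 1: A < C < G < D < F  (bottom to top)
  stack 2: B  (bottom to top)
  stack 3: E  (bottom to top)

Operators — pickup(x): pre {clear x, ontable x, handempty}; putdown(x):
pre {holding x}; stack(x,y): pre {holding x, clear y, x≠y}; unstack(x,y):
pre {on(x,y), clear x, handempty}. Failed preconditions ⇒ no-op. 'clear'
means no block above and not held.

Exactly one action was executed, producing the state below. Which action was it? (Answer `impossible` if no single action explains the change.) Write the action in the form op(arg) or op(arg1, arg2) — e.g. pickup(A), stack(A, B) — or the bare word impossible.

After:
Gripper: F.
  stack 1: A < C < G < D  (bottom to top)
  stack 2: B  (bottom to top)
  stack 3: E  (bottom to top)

target: towers=[A/C/G/D; B; E] holding=F
         pickup(B) → towers=[A/C/G/D/F; E] holding=B
     unstack(F, D) → towers=[A/C/G/D; B; E] holding=F  ← match
         pickup(E) → towers=[A/C/G/D/F; B] holding=E

unstack(F, D)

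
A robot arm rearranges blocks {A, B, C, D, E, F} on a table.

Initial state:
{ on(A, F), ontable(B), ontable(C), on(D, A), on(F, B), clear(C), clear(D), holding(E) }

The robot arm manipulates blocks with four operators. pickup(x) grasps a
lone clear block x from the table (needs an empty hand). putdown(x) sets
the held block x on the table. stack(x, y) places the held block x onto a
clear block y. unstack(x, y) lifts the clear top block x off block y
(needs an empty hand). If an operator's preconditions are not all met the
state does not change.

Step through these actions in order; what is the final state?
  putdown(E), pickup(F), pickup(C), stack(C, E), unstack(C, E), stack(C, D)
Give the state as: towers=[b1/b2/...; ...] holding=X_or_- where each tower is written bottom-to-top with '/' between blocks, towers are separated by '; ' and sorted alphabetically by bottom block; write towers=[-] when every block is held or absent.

step 1 (putdown(E)): towers=[B/F/A/D; C; E] holding=-
step 2 (pickup(F)) [no-op]: towers=[B/F/A/D; C; E] holding=-
step 3 (pickup(C)): towers=[B/F/A/D; E] holding=C
step 4 (stack(C, E)): towers=[B/F/A/D; E/C] holding=-
step 5 (unstack(C, E)): towers=[B/F/A/D; E] holding=C
step 6 (stack(C, D)): towers=[B/F/A/D/C; E] holding=-

towers=[B/F/A/D/C; E] holding=-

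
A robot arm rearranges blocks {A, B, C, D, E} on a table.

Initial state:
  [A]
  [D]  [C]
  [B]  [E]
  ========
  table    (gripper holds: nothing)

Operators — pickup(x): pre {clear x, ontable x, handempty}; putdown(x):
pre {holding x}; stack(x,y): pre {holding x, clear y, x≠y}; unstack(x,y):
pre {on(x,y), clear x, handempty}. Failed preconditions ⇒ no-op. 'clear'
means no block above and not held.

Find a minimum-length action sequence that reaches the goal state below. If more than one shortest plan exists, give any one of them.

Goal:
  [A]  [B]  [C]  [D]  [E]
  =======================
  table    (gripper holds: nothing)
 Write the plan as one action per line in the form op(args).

step 1 (unstack(A, D)): towers=[B/D; E/C] holding=A
step 2 (putdown(A)): towers=[A; B/D; E/C] holding=-
step 3 (unstack(D, B)): towers=[A; B; E/C] holding=D
step 4 (putdown(D)): towers=[A; B; D; E/C] holding=-
step 5 (unstack(C, E)): towers=[A; B; D; E] holding=C
step 6 (putdown(C)): towers=[A; B; C; D; E] holding=-
goal check: towers=[A; B; C; D; E] holding=- — reached (length 6, optimal by BFS)

unstack(A, D)
putdown(A)
unstack(D, B)
putdown(D)
unstack(C, E)
putdown(C)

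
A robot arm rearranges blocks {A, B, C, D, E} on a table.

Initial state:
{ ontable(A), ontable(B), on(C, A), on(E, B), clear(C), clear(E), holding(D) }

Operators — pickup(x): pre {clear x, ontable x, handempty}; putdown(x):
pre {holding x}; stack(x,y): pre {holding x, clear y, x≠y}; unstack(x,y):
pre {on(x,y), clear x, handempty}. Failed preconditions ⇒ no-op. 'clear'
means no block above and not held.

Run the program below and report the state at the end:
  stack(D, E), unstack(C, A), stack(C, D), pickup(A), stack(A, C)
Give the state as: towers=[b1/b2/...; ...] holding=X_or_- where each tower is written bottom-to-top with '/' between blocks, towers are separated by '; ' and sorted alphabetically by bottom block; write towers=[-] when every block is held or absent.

step 1 (stack(D, E)): towers=[A/C; B/E/D] holding=-
step 2 (unstack(C, A)): towers=[A; B/E/D] holding=C
step 3 (stack(C, D)): towers=[A; B/E/D/C] holding=-
step 4 (pickup(A)): towers=[B/E/D/C] holding=A
step 5 (stack(A, C)): towers=[B/E/D/C/A] holding=-

towers=[B/E/D/C/A] holding=-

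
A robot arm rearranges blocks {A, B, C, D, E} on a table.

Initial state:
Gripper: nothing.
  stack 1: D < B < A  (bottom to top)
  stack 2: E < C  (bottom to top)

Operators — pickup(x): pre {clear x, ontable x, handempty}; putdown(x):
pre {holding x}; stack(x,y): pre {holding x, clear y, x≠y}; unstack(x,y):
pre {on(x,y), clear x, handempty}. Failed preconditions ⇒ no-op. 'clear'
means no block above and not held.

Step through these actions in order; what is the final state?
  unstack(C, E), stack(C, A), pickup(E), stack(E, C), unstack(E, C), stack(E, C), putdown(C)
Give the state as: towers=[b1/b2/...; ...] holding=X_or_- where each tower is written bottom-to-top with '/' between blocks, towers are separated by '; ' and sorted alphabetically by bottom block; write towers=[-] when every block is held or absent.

towers=[D/B/A/C/E] holding=-

step 1 (unstack(C, E)): towers=[D/B/A; E] holding=C
step 2 (stack(C, A)): towers=[D/B/A/C; E] holding=-
step 3 (pickup(E)): towers=[D/B/A/C] holding=E
step 4 (stack(E, C)): towers=[D/B/A/C/E] holding=-
step 5 (unstack(E, C)): towers=[D/B/A/C] holding=E
step 6 (stack(E, C)): towers=[D/B/A/C/E] holding=-
step 7 (putdown(C)) [no-op]: towers=[D/B/A/C/E] holding=-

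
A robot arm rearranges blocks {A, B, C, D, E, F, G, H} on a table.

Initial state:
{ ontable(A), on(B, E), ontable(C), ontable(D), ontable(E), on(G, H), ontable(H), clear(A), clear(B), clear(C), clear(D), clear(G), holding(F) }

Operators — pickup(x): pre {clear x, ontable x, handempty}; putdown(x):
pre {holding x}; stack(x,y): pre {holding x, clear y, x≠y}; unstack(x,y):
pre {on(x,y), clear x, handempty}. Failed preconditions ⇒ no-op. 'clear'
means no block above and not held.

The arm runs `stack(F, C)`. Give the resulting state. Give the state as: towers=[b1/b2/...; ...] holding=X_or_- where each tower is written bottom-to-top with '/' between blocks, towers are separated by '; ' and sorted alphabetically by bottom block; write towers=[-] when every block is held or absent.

before: towers=[A; C; D; E/B; H/G] holding=F
pre[stack(F, C)]: holding(F) yes, clear(C) yes, F≠C yes
all met → apply stack(F, C)
after:  towers=[A; C/F; D; E/B; H/G] holding=-

towers=[A; C/F; D; E/B; H/G] holding=-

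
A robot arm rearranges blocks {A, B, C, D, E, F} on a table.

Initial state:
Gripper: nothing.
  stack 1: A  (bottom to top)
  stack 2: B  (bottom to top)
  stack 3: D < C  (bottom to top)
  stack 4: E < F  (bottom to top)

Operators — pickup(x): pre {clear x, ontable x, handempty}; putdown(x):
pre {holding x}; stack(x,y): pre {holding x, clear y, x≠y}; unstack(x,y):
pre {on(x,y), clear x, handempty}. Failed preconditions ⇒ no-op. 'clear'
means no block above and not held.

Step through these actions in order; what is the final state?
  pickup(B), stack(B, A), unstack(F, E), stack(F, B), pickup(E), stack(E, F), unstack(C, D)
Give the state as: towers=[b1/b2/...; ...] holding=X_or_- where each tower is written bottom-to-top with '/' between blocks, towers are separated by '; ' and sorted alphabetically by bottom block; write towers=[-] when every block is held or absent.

towers=[A/B/F/E; D] holding=C

step 1 (pickup(B)): towers=[A; D/C; E/F] holding=B
step 2 (stack(B, A)): towers=[A/B; D/C; E/F] holding=-
step 3 (unstack(F, E)): towers=[A/B; D/C; E] holding=F
step 4 (stack(F, B)): towers=[A/B/F; D/C; E] holding=-
step 5 (pickup(E)): towers=[A/B/F; D/C] holding=E
step 6 (stack(E, F)): towers=[A/B/F/E; D/C] holding=-
step 7 (unstack(C, D)): towers=[A/B/F/E; D] holding=C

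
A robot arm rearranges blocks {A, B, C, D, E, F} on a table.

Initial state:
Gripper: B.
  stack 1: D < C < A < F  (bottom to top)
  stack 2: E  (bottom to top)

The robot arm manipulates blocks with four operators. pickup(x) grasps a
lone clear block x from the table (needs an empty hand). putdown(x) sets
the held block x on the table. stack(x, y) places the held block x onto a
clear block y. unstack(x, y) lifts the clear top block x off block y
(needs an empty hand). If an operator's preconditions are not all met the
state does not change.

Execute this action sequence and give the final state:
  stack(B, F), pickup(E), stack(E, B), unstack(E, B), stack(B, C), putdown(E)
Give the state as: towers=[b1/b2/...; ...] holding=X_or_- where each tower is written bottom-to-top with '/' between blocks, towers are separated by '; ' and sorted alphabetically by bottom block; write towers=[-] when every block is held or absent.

towers=[D/C/A/F/B; E] holding=-

step 1 (stack(B, F)): towers=[D/C/A/F/B; E] holding=-
step 2 (pickup(E)): towers=[D/C/A/F/B] holding=E
step 3 (stack(E, B)): towers=[D/C/A/F/B/E] holding=-
step 4 (unstack(E, B)): towers=[D/C/A/F/B] holding=E
step 5 (stack(B, C)) [no-op]: towers=[D/C/A/F/B] holding=E
step 6 (putdown(E)): towers=[D/C/A/F/B; E] holding=-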